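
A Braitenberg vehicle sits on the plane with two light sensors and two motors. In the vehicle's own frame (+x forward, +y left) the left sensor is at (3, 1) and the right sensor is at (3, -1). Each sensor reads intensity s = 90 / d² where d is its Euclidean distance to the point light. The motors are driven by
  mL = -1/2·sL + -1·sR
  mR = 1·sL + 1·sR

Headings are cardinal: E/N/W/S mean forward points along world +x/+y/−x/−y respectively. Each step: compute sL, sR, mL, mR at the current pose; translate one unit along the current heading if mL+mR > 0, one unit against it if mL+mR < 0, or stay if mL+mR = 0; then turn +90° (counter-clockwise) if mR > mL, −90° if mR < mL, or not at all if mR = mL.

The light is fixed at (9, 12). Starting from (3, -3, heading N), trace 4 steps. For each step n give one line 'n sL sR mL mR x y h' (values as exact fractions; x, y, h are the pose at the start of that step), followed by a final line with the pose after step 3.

0 90/193 90/169 -24975/32617 32580/32617 3 -3 N
1 5/17 9/25 -431/850 278/425 3 -2 W
2 18/65 90/353 -9027/22945 12204/22945 2 -2 S
3 45/106 45/136 -3915/7208 5445/7208 2 -3 E
final 3 -3 N

n=0: pose=(3,-3,N); sL=90/193, sR=90/169; mL=-24975/32617, mR=32580/32617; mL+mR=45/193 → advance +1; mR−mL=57555/32617 → turn +1·90°
n=1: pose=(3,-2,W); sL=5/17, sR=9/25; mL=-431/850, mR=278/425; mL+mR=5/34 → advance +1; mR−mL=987/850 → turn +1·90°
n=2: pose=(2,-2,S); sL=18/65, sR=90/353; mL=-9027/22945, mR=12204/22945; mL+mR=9/65 → advance +1; mR−mL=21231/22945 → turn +1·90°
n=3: pose=(2,-3,E); sL=45/106, sR=45/136; mL=-3915/7208, mR=5445/7208; mL+mR=45/212 → advance +1; mR−mL=1170/901 → turn +1·90°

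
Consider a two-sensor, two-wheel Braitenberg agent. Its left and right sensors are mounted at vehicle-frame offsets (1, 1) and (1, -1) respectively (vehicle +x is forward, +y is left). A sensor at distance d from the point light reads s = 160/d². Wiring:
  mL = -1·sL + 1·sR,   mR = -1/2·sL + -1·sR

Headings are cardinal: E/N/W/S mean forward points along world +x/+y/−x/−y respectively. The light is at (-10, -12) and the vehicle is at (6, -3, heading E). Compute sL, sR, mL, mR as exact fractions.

160/389 160/353 5760/137317 -90480/137317

left sensor world pos  = (7, -2); dL² = 389
right sensor world pos = (7, -4); dR² = 353
sL = 160/389 = 160/389
sR = 160/353 = 160/353
mL = -1·sL + 1·sR = 5760/137317
mR = -1/2·sL + -1·sR = -90480/137317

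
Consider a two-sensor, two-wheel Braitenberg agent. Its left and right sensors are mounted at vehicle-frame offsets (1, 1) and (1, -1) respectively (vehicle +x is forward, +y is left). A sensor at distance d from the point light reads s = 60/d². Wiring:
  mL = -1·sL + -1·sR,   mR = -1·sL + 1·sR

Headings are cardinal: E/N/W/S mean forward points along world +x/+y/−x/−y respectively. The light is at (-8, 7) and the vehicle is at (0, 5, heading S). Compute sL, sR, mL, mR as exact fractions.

2/3 30/29 -148/87 32/87

left sensor world pos  = (1, 4); dL² = 90
right sensor world pos = (-1, 4); dR² = 58
sL = 60/90 = 2/3
sR = 60/58 = 30/29
mL = -1·sL + -1·sR = -148/87
mR = -1·sL + 1·sR = 32/87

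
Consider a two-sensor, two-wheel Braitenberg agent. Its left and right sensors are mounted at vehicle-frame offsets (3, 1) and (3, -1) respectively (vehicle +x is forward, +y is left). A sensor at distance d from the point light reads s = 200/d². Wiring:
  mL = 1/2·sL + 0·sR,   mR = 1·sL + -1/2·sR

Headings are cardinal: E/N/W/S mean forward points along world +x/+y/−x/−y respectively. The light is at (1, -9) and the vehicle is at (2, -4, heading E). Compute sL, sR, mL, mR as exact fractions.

50/13 25/4 25/13 75/104

left sensor world pos  = (5, -3); dL² = 52
right sensor world pos = (5, -5); dR² = 32
sL = 200/52 = 50/13
sR = 200/32 = 25/4
mL = 1/2·sL + 0·sR = 25/13
mR = 1·sL + -1/2·sR = 75/104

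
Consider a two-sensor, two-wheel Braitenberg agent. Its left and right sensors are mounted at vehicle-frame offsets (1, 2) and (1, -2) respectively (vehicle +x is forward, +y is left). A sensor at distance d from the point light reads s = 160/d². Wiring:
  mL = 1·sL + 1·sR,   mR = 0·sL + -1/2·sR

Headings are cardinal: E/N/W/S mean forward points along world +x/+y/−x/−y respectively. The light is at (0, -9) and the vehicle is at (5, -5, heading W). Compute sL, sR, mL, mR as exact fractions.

left sensor world pos  = (4, -7); dL² = 20
right sensor world pos = (4, -3); dR² = 52
sL = 160/20 = 8
sR = 160/52 = 40/13
mL = 1·sL + 1·sR = 144/13
mR = 0·sL + -1/2·sR = -20/13

8 40/13 144/13 -20/13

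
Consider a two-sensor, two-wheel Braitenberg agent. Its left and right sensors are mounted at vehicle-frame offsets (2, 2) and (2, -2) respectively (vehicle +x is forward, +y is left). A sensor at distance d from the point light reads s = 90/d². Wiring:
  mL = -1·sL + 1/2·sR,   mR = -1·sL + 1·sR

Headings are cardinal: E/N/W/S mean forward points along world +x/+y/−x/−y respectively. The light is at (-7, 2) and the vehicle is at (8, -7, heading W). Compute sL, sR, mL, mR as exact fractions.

left sensor world pos  = (6, -9); dL² = 290
right sensor world pos = (6, -5); dR² = 218
sL = 90/290 = 9/29
sR = 90/218 = 45/109
mL = -1·sL + 1/2·sR = -657/6322
mR = -1·sL + 1·sR = 324/3161

9/29 45/109 -657/6322 324/3161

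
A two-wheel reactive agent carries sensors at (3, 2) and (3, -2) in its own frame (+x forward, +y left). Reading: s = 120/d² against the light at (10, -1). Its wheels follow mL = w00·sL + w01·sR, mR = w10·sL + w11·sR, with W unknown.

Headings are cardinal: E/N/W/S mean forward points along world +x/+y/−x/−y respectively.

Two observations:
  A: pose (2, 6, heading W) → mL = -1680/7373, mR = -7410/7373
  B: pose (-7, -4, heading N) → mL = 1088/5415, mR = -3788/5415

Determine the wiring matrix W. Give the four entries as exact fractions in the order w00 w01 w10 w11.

obs A: pose=(2,6,W) → sL=60/73, sR=60/101, mL=-1680/7373, mR=-7410/7373
obs B: pose=(-7,-4,N) → sL=120/361, sR=8/15, mL=1088/5415, mR=-3788/5415
sensor matrix S = [[60/73, 60/101], [120/361, 8/15]]; det S = 641152/2661653
solve [mL_A; mL_B] = S·[w00; w01] and [mR_A; mR_B] = S·[w10; w11]:
  w00 = -1, w01 = 1, w10 = -1/2, w11 = -1

-1 1 -1/2 -1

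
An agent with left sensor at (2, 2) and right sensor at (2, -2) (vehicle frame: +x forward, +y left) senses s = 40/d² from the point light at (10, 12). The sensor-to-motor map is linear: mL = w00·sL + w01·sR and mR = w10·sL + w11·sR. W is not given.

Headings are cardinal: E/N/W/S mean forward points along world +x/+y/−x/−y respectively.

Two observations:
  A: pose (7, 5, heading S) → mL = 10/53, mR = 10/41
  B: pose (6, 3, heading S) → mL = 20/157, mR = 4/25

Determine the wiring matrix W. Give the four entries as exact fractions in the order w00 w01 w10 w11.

0 1/2 1/2 0

obs A: pose=(7,5,S) → sL=20/41, sR=20/53, mL=10/53, mR=10/41
obs B: pose=(6,3,S) → sL=8/25, sR=40/157, mL=20/157, mR=4/25
sensor matrix S = [[20/41, 20/53], [8/25, 40/157]]; det S = 6016/1705805
solve [mL_A; mL_B] = S·[w00; w01] and [mR_A; mR_B] = S·[w10; w11]:
  w00 = 0, w01 = 1/2, w10 = 1/2, w11 = 0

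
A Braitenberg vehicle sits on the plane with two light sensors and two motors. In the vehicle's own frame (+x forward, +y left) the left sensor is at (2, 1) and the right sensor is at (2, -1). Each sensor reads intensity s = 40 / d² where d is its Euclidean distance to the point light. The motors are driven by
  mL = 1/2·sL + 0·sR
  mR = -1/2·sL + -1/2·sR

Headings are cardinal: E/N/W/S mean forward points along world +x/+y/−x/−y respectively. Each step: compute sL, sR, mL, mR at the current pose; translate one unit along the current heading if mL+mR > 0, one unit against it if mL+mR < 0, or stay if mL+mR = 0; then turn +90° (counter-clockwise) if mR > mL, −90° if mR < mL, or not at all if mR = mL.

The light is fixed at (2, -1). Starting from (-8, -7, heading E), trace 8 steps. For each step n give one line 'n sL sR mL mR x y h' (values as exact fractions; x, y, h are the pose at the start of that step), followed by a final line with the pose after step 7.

n=0: pose=(-8,-7,E); sL=40/89, sR=40/113; mL=20/89, mR=-4040/10057; mL+mR=-20/113 → advance -1; mR−mL=-6300/10057 → turn -1·90°
n=1: pose=(-9,-7,S); sL=10/41, sR=5/26; mL=5/41, mR=-465/2132; mL+mR=-5/52 → advance -1; mR−mL=-725/2132 → turn -1·90°
n=2: pose=(-9,-6,W); sL=8/41, sR=8/37; mL=4/41, mR=-312/1517; mL+mR=-4/37 → advance -1; mR−mL=-460/1517 → turn -1·90°
n=3: pose=(-8,-6,N); sL=4/13, sR=4/9; mL=2/13, mR=-44/117; mL+mR=-2/9 → advance -1; mR−mL=-62/117 → turn -1·90°
n=4: pose=(-8,-7,E); sL=40/89, sR=40/113; mL=20/89, mR=-4040/10057; mL+mR=-20/113 → advance -1; mR−mL=-6300/10057 → turn -1·90°
n=5: pose=(-9,-7,S); sL=10/41, sR=5/26; mL=5/41, mR=-465/2132; mL+mR=-5/52 → advance -1; mR−mL=-725/2132 → turn -1·90°
n=6: pose=(-9,-6,W); sL=8/41, sR=8/37; mL=4/41, mR=-312/1517; mL+mR=-4/37 → advance -1; mR−mL=-460/1517 → turn -1·90°
n=7: pose=(-8,-6,N); sL=4/13, sR=4/9; mL=2/13, mR=-44/117; mL+mR=-2/9 → advance -1; mR−mL=-62/117 → turn -1·90°

0 40/89 40/113 20/89 -4040/10057 -8 -7 E
1 10/41 5/26 5/41 -465/2132 -9 -7 S
2 8/41 8/37 4/41 -312/1517 -9 -6 W
3 4/13 4/9 2/13 -44/117 -8 -6 N
4 40/89 40/113 20/89 -4040/10057 -8 -7 E
5 10/41 5/26 5/41 -465/2132 -9 -7 S
6 8/41 8/37 4/41 -312/1517 -9 -6 W
7 4/13 4/9 2/13 -44/117 -8 -6 N
final -8 -7 E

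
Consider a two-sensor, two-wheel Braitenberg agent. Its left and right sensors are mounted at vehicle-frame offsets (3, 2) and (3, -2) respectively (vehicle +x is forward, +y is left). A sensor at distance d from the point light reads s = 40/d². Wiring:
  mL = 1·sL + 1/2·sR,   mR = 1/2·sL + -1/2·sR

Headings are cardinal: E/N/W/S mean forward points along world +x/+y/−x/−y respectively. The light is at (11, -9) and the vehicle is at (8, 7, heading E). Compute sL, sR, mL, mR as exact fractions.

left sensor world pos  = (11, 9); dL² = 324
right sensor world pos = (11, 5); dR² = 196
sL = 40/324 = 10/81
sR = 40/196 = 10/49
mL = 1·sL + 1/2·sR = 895/3969
mR = 1/2·sL + -1/2·sR = -160/3969

10/81 10/49 895/3969 -160/3969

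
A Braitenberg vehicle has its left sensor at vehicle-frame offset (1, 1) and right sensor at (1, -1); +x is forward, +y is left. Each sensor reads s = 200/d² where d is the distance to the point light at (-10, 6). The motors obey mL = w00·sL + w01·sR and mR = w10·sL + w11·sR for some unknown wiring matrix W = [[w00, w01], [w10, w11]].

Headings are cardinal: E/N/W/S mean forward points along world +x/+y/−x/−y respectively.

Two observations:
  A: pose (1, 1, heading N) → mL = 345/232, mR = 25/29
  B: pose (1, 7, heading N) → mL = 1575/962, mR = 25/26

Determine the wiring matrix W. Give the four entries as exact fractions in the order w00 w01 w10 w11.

1/2 1/2 1/2 0

obs A: pose=(1,1,N) → sL=50/29, sR=5/4, mL=345/232, mR=25/29
obs B: pose=(1,7,N) → sL=25/13, sR=50/37, mL=1575/962, mR=25/26
sensor matrix S = [[50/29, 5/4], [25/13, 50/37]]; det S = -4125/55796
solve [mL_A; mL_B] = S·[w00; w01] and [mR_A; mR_B] = S·[w10; w11]:
  w00 = 1/2, w01 = 1/2, w10 = 1/2, w11 = 0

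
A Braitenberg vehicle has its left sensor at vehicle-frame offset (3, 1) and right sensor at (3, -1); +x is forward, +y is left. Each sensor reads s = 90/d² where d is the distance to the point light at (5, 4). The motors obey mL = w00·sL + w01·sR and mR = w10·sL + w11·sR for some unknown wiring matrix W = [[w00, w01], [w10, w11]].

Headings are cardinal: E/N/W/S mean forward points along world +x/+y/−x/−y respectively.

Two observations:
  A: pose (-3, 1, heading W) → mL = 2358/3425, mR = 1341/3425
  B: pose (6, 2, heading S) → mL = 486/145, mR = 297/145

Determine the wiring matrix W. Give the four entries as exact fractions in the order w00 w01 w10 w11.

1/2 1/2 -1/2 1

obs A: pose=(-3,1,W) → sL=90/137, sR=18/25, mL=2358/3425, mR=1341/3425
obs B: pose=(6,2,S) → sL=90/29, sR=18/5, mL=486/145, mR=297/145
sensor matrix S = [[90/137, 18/25], [90/29, 18/5]]; det S = 2592/19865
solve [mL_A; mL_B] = S·[w00; w01] and [mR_A; mR_B] = S·[w10; w11]:
  w00 = 1/2, w01 = 1/2, w10 = -1/2, w11 = 1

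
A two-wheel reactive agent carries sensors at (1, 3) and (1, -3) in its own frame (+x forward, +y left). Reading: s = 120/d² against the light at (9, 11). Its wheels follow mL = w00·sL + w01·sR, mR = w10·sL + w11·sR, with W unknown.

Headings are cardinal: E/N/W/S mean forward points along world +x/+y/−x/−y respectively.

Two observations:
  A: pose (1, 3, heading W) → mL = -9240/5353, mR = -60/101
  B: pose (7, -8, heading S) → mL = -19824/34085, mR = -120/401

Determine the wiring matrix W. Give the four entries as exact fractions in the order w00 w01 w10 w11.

obs A: pose=(1,3,W) → sL=60/101, sR=60/53, mL=-9240/5353, mR=-60/101
obs B: pose=(7,-8,S) → sL=120/401, sR=24/85, mL=-19824/34085, mR=-120/401
sensor matrix S = [[60/101, 60/53], [120/401, 24/85]]; det S = -6241536/36491401
solve [mL_A; mL_B] = S·[w00; w01] and [mR_A; mR_B] = S·[w10; w11]:
  w00 = -1, w01 = -1, w10 = -1, w11 = 0

-1 -1 -1 0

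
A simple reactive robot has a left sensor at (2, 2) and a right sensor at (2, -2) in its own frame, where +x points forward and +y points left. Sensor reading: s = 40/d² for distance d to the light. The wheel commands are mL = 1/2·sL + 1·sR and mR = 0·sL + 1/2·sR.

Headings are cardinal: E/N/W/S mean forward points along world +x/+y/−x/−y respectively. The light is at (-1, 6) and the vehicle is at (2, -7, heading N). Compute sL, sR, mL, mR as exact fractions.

left sensor world pos  = (0, -5); dL² = 122
right sensor world pos = (4, -5); dR² = 146
sL = 40/122 = 20/61
sR = 40/146 = 20/73
mL = 1/2·sL + 1·sR = 1950/4453
mR = 0·sL + 1/2·sR = 10/73

20/61 20/73 1950/4453 10/73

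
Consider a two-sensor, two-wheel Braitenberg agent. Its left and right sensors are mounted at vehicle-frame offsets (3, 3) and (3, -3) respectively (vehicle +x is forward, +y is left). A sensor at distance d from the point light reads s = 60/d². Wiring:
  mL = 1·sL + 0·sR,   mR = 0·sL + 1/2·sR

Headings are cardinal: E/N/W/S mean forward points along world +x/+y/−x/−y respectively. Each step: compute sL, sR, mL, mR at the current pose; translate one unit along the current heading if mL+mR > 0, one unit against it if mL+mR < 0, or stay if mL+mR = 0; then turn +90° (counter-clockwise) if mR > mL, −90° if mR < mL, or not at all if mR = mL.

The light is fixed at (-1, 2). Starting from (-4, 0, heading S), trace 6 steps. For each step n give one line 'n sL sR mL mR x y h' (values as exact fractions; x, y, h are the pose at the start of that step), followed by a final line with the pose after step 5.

0 12/5 60/61 12/5 30/61 -4 0 S
1 5/6 5/3 5/6 5/6 -4 -1 W
2 12/17 60/49 12/17 30/49 -5 -1 W
3 15/16 15 15/16 15/2 -6 -1 N
4 60/89 12/13 60/89 6/13 -6 0 W
5 30/41 6 30/41 3 -7 0 N
final -7 1 W

n=0: pose=(-4,0,S); sL=12/5, sR=60/61; mL=12/5, mR=30/61; mL+mR=882/305 → advance +1; mR−mL=-582/305 → turn -1·90°
n=1: pose=(-4,-1,W); sL=5/6, sR=5/3; mL=5/6, mR=5/6; mL+mR=5/3 → advance +1; mR−mL=0 → turn +0·90°
n=2: pose=(-5,-1,W); sL=12/17, sR=60/49; mL=12/17, mR=30/49; mL+mR=1098/833 → advance +1; mR−mL=-78/833 → turn -1·90°
n=3: pose=(-6,-1,N); sL=15/16, sR=15; mL=15/16, mR=15/2; mL+mR=135/16 → advance +1; mR−mL=105/16 → turn +1·90°
n=4: pose=(-6,0,W); sL=60/89, sR=12/13; mL=60/89, mR=6/13; mL+mR=1314/1157 → advance +1; mR−mL=-246/1157 → turn -1·90°
n=5: pose=(-7,0,N); sL=30/41, sR=6; mL=30/41, mR=3; mL+mR=153/41 → advance +1; mR−mL=93/41 → turn +1·90°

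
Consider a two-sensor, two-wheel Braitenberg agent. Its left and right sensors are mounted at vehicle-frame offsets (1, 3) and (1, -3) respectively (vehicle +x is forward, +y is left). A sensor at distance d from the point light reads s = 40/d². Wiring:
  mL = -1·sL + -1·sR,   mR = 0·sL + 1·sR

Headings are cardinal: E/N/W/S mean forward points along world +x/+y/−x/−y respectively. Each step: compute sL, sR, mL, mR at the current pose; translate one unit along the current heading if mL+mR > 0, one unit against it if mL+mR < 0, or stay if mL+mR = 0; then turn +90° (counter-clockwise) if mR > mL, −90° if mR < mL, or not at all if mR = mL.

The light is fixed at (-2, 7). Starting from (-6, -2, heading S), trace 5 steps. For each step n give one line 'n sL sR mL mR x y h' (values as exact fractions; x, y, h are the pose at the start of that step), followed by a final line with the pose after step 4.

n=0: pose=(-6,-2,S); sL=40/101, sR=40/149; mL=-10000/15049, mR=40/149; mL+mR=-40/101 → advance -1; mR−mL=14040/15049 → turn +1·90°
n=1: pose=(-6,-1,E); sL=20/17, sR=4/13; mL=-328/221, mR=4/13; mL+mR=-20/17 → advance -1; mR−mL=396/221 → turn +1·90°
n=2: pose=(-7,-1,N); sL=40/113, sR=40/53; mL=-6640/5989, mR=40/53; mL+mR=-40/113 → advance -1; mR−mL=11160/5989 → turn +1·90°
n=3: pose=(-7,-2,W); sL=2/9, sR=5/9; mL=-7/9, mR=5/9; mL+mR=-2/9 → advance -1; mR−mL=4/3 → turn +1·90°
n=4: pose=(-6,-2,S); sL=40/101, sR=40/149; mL=-10000/15049, mR=40/149; mL+mR=-40/101 → advance -1; mR−mL=14040/15049 → turn +1·90°

0 40/101 40/149 -10000/15049 40/149 -6 -2 S
1 20/17 4/13 -328/221 4/13 -6 -1 E
2 40/113 40/53 -6640/5989 40/53 -7 -1 N
3 2/9 5/9 -7/9 5/9 -7 -2 W
4 40/101 40/149 -10000/15049 40/149 -6 -2 S
final -6 -1 E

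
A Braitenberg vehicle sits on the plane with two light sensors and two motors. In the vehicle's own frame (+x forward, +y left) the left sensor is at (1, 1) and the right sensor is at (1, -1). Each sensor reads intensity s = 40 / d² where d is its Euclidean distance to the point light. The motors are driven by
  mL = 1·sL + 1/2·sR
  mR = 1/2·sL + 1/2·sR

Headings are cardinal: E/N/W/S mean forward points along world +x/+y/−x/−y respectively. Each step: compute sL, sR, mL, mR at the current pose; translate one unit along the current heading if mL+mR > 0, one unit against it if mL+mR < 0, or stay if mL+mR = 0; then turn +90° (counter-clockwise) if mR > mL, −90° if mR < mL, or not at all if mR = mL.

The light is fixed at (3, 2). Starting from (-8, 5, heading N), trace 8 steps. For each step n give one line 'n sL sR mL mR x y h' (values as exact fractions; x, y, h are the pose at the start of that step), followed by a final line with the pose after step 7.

0 1/4 10/29 49/116 69/232 -8 5 N
1 8/25 40/109 1372/2725 936/2725 -8 6 E
2 4/9 4/13 70/117 44/117 -7 6 S
3 8/25 40/137 1596/3425 1048/3425 -7 5 W
4 1/4 10/29 49/116 69/232 -8 5 N
5 8/25 40/109 1372/2725 936/2725 -8 6 E
6 4/9 4/13 70/117 44/117 -7 6 S
7 8/25 40/137 1596/3425 1048/3425 -7 5 W
final -8 5 N

n=0: pose=(-8,5,N); sL=1/4, sR=10/29; mL=49/116, mR=69/232; mL+mR=167/232 → advance +1; mR−mL=-1/8 → turn -1·90°
n=1: pose=(-8,6,E); sL=8/25, sR=40/109; mL=1372/2725, mR=936/2725; mL+mR=2308/2725 → advance +1; mR−mL=-4/25 → turn -1·90°
n=2: pose=(-7,6,S); sL=4/9, sR=4/13; mL=70/117, mR=44/117; mL+mR=38/39 → advance +1; mR−mL=-2/9 → turn -1·90°
n=3: pose=(-7,5,W); sL=8/25, sR=40/137; mL=1596/3425, mR=1048/3425; mL+mR=2644/3425 → advance +1; mR−mL=-4/25 → turn -1·90°
n=4: pose=(-8,5,N); sL=1/4, sR=10/29; mL=49/116, mR=69/232; mL+mR=167/232 → advance +1; mR−mL=-1/8 → turn -1·90°
n=5: pose=(-8,6,E); sL=8/25, sR=40/109; mL=1372/2725, mR=936/2725; mL+mR=2308/2725 → advance +1; mR−mL=-4/25 → turn -1·90°
n=6: pose=(-7,6,S); sL=4/9, sR=4/13; mL=70/117, mR=44/117; mL+mR=38/39 → advance +1; mR−mL=-2/9 → turn -1·90°
n=7: pose=(-7,5,W); sL=8/25, sR=40/137; mL=1596/3425, mR=1048/3425; mL+mR=2644/3425 → advance +1; mR−mL=-4/25 → turn -1·90°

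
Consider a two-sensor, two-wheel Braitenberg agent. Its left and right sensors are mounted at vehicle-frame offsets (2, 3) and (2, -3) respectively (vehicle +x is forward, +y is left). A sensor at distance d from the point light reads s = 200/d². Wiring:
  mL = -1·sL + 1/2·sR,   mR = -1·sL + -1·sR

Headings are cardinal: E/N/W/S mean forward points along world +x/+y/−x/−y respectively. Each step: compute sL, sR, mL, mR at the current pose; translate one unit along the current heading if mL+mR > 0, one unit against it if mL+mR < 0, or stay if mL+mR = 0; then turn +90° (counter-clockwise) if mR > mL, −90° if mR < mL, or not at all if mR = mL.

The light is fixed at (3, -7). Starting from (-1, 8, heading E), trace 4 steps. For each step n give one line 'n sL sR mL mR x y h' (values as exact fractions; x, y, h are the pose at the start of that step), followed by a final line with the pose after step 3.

n=0: pose=(-1,8,E); sL=25/41, sR=50/37; mL=100/1517, mR=-2975/1517; mL+mR=-2875/1517 → advance -1; mR−mL=-75/37 → turn -1·90°
n=1: pose=(-2,8,S); sL=200/173, sR=200/233; mL=-29300/40309, mR=-81200/40309; mL+mR=-110500/40309 → advance -1; mR−mL=-300/233 → turn -1·90°
n=2: pose=(-2,9,W); sL=100/109, sR=20/41; mL=-3010/4469, mR=-6280/4469; mL+mR=-9290/4469 → advance -1; mR−mL=-30/41 → turn -1·90°
n=3: pose=(-1,9,N); sL=200/373, sR=8/13; mL=-1108/4849, mR=-5584/4849; mL+mR=-6692/4849 → advance -1; mR−mL=-12/13 → turn -1·90°

0 25/41 50/37 100/1517 -2975/1517 -1 8 E
1 200/173 200/233 -29300/40309 -81200/40309 -2 8 S
2 100/109 20/41 -3010/4469 -6280/4469 -2 9 W
3 200/373 8/13 -1108/4849 -5584/4849 -1 9 N
final -1 8 E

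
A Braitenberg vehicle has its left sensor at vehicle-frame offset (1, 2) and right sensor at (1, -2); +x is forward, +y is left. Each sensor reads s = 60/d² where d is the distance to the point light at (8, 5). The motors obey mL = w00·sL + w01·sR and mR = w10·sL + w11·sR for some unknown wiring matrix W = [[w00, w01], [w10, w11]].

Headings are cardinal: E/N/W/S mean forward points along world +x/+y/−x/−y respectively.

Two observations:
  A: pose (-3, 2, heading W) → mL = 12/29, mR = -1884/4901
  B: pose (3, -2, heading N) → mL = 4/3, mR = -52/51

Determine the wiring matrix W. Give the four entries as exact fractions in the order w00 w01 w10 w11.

obs A: pose=(-3,2,W) → sL=60/169, sR=12/29, mL=12/29, mR=-1884/4901
obs B: pose=(3,-2,N) → sL=12/17, sR=4/3, mL=4/3, mR=-52/51
sensor matrix S = [[60/169, 12/29], [12/17, 4/3]]; det S = 15104/83317
solve [mL_A; mL_B] = S·[w00; w01] and [mR_A; mR_B] = S·[w10; w11]:
  w00 = 0, w01 = 1, w10 = -1/2, w11 = -1/2

0 1 -1/2 -1/2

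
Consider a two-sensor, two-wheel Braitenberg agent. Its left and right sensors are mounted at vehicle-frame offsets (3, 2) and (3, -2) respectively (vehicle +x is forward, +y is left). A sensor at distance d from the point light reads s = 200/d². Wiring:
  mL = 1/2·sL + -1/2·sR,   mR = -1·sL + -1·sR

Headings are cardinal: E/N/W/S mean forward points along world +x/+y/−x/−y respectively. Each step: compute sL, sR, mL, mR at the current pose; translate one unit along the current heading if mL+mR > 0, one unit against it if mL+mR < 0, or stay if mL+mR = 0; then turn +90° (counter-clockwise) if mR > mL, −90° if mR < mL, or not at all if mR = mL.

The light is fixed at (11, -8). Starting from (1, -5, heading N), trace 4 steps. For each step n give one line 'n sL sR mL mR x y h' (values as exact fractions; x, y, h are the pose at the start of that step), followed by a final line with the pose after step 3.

n=0: pose=(1,-5,N); sL=10/9, sR=2; mL=-4/9, mR=-28/9; mL+mR=-32/9 → advance -1; mR−mL=-8/3 → turn -1·90°
n=1: pose=(1,-6,E); sL=40/13, sR=200/49; mL=-320/637, mR=-4560/637; mL+mR=-4880/637 → advance -1; mR−mL=-4240/637 → turn -1·90°
n=2: pose=(0,-6,S); sL=100/41, sR=20/17; mL=440/697, mR=-2520/697; mL+mR=-2080/697 → advance -1; mR−mL=-2960/697 → turn -1·90°
n=3: pose=(0,-5,W); sL=200/197, sR=200/221; mL=2400/43537, mR=-83600/43537; mL+mR=-81200/43537 → advance -1; mR−mL=-86000/43537 → turn -1·90°

0 10/9 2 -4/9 -28/9 1 -5 N
1 40/13 200/49 -320/637 -4560/637 1 -6 E
2 100/41 20/17 440/697 -2520/697 0 -6 S
3 200/197 200/221 2400/43537 -83600/43537 0 -5 W
final 1 -5 N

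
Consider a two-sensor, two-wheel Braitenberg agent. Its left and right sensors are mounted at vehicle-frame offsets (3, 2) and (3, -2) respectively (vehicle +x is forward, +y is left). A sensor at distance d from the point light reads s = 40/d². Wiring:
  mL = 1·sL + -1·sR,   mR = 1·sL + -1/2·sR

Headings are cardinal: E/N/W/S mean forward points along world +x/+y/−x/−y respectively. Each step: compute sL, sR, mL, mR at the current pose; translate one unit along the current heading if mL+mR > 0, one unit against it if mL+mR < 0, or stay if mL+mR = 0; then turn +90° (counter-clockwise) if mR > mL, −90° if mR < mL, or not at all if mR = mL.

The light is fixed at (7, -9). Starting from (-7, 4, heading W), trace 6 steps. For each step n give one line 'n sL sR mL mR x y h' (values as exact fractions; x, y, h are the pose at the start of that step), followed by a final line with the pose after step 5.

0 4/41 20/257 208/10537 618/10537 -7 4 W
1 40/269 40/389 4800/104641 10180/104641 -8 4 S
2 2/17 10/61 -48/1037 37/1037 -8 3 E
3 40/549 40/421 -5120/231129 5860/231129 -9 3 N
4 20/241 20/293 1040/70613 3450/70613 -9 4 W
5 8/65 40/461 1088/29965 2388/29965 -10 4 S
final -10 3 E

n=0: pose=(-7,4,W); sL=4/41, sR=20/257; mL=208/10537, mR=618/10537; mL+mR=826/10537 → advance +1; mR−mL=10/257 → turn +1·90°
n=1: pose=(-8,4,S); sL=40/269, sR=40/389; mL=4800/104641, mR=10180/104641; mL+mR=14980/104641 → advance +1; mR−mL=20/389 → turn +1·90°
n=2: pose=(-8,3,E); sL=2/17, sR=10/61; mL=-48/1037, mR=37/1037; mL+mR=-11/1037 → advance -1; mR−mL=5/61 → turn +1·90°
n=3: pose=(-9,3,N); sL=40/549, sR=40/421; mL=-5120/231129, mR=5860/231129; mL+mR=740/231129 → advance +1; mR−mL=20/421 → turn +1·90°
n=4: pose=(-9,4,W); sL=20/241, sR=20/293; mL=1040/70613, mR=3450/70613; mL+mR=4490/70613 → advance +1; mR−mL=10/293 → turn +1·90°
n=5: pose=(-10,4,S); sL=8/65, sR=40/461; mL=1088/29965, mR=2388/29965; mL+mR=3476/29965 → advance +1; mR−mL=20/461 → turn +1·90°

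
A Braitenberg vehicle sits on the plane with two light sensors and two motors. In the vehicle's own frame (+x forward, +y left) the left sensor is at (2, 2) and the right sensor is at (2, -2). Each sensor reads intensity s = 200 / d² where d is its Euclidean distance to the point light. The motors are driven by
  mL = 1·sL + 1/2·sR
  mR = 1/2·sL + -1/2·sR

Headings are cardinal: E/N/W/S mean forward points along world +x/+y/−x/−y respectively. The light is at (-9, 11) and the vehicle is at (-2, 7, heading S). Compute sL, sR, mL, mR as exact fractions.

200/117 200/61 23900/7137 -5600/7137

left sensor world pos  = (0, 5); dL² = 117
right sensor world pos = (-4, 5); dR² = 61
sL = 200/117 = 200/117
sR = 200/61 = 200/61
mL = 1·sL + 1/2·sR = 23900/7137
mR = 1/2·sL + -1/2·sR = -5600/7137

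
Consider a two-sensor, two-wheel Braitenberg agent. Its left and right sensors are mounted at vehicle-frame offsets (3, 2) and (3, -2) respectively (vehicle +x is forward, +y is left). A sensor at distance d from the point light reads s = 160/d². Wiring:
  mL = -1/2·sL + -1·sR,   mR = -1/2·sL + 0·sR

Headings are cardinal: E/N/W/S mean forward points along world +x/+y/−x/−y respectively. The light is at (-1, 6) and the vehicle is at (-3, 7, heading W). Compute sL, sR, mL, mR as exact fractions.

80/13 80/17 -1720/221 -40/13

left sensor world pos  = (-6, 5); dL² = 26
right sensor world pos = (-6, 9); dR² = 34
sL = 160/26 = 80/13
sR = 160/34 = 80/17
mL = -1/2·sL + -1·sR = -1720/221
mR = -1/2·sL + 0·sR = -40/13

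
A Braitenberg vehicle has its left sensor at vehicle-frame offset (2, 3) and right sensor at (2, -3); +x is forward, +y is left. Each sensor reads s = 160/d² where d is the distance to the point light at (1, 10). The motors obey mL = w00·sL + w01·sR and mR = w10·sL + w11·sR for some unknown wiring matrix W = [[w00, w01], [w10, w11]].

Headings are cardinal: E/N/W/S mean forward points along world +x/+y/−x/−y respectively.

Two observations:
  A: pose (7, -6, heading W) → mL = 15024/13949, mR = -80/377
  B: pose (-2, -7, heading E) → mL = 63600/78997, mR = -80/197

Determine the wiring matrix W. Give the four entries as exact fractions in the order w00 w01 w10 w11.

1/2 1 -1/2 0

obs A: pose=(7,-6,W) → sL=160/377, sR=32/37, mL=15024/13949, mR=-80/377
obs B: pose=(-2,-7,E) → sL=160/197, sR=160/401, mL=63600/78997, mR=-80/197
sensor matrix S = [[160/377, 32/37], [160/197, 160/401]]; det S = -587427840/1101929153
solve [mL_A; mL_B] = S·[w00; w01] and [mR_A; mR_B] = S·[w10; w11]:
  w00 = 1/2, w01 = 1, w10 = -1/2, w11 = 0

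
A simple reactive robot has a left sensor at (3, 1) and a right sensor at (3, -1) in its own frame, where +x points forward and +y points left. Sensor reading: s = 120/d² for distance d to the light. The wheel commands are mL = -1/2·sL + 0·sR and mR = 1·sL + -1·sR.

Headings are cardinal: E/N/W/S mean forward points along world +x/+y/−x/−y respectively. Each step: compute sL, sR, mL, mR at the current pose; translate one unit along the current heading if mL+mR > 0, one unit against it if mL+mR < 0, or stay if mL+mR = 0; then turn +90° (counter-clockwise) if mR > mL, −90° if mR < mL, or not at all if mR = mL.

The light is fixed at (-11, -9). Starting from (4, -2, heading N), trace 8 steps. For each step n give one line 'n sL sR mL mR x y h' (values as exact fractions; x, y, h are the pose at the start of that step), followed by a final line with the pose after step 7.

0 15/37 30/89 -15/74 225/3293 4 -2 N
1 120/169 120/193 -60/169 2880/32617 4 -3 W
2 60/149 20/39 -30/149 -640/5811 5 -3 S
3 24/85 120/397 -12/85 -672/33745 5 -2 E
4 15/37 30/89 -15/74 225/3293 4 -2 N
5 120/169 120/193 -60/169 2880/32617 4 -3 W
6 60/149 20/39 -30/149 -640/5811 5 -3 S
7 24/85 120/397 -12/85 -672/33745 5 -2 E
final 4 -2 N

n=0: pose=(4,-2,N); sL=15/37, sR=30/89; mL=-15/74, mR=225/3293; mL+mR=-885/6586 → advance -1; mR−mL=1785/6586 → turn +1·90°
n=1: pose=(4,-3,W); sL=120/169, sR=120/193; mL=-60/169, mR=2880/32617; mL+mR=-8700/32617 → advance -1; mR−mL=14460/32617 → turn +1·90°
n=2: pose=(5,-3,S); sL=60/149, sR=20/39; mL=-30/149, mR=-640/5811; mL+mR=-1810/5811 → advance -1; mR−mL=530/5811 → turn +1·90°
n=3: pose=(5,-2,E); sL=24/85, sR=120/397; mL=-12/85, mR=-672/33745; mL+mR=-5436/33745 → advance -1; mR−mL=4092/33745 → turn +1·90°
n=4: pose=(4,-2,N); sL=15/37, sR=30/89; mL=-15/74, mR=225/3293; mL+mR=-885/6586 → advance -1; mR−mL=1785/6586 → turn +1·90°
n=5: pose=(4,-3,W); sL=120/169, sR=120/193; mL=-60/169, mR=2880/32617; mL+mR=-8700/32617 → advance -1; mR−mL=14460/32617 → turn +1·90°
n=6: pose=(5,-3,S); sL=60/149, sR=20/39; mL=-30/149, mR=-640/5811; mL+mR=-1810/5811 → advance -1; mR−mL=530/5811 → turn +1·90°
n=7: pose=(5,-2,E); sL=24/85, sR=120/397; mL=-12/85, mR=-672/33745; mL+mR=-5436/33745 → advance -1; mR−mL=4092/33745 → turn +1·90°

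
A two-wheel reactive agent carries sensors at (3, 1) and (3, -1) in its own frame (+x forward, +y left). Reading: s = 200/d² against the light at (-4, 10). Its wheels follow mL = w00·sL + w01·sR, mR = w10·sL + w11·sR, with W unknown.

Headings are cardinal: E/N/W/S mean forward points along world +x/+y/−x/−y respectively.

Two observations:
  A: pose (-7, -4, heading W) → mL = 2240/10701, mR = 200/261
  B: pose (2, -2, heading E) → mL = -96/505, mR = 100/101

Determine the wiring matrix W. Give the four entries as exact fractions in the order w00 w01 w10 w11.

-1 1 1 0

obs A: pose=(-7,-4,W) → sL=200/261, sR=40/41, mL=2240/10701, mR=200/261
obs B: pose=(2,-2,E) → sL=100/101, sR=4/5, mL=-96/505, mR=100/101
sensor matrix S = [[200/261, 40/41], [100/101, 4/5]]; det S = -381440/1080801
solve [mL_A; mL_B] = S·[w00; w01] and [mR_A; mR_B] = S·[w10; w11]:
  w00 = -1, w01 = 1, w10 = 1, w11 = 0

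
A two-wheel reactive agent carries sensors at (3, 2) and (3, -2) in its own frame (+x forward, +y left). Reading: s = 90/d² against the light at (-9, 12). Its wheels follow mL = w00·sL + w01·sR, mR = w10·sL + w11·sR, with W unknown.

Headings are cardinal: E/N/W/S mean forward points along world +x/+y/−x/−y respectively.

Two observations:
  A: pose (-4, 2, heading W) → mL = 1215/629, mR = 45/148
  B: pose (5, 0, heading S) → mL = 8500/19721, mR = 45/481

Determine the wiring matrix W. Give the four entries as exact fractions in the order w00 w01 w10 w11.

obs A: pose=(-4,2,W) → sL=45/74, sR=45/34, mL=1215/629, mR=45/148
obs B: pose=(5,0,S) → sL=90/481, sR=10/41, mL=8500/19721, mR=45/481
sensor matrix S = [[45/74, 45/34], [90/481, 10/41]]; det S = -900/9061
solve [mL_A; mL_B] = S·[w00; w01] and [mR_A; mR_B] = S·[w10; w11]:
  w00 = 1, w01 = 1, w10 = 1/2, w11 = 0

1 1 1/2 0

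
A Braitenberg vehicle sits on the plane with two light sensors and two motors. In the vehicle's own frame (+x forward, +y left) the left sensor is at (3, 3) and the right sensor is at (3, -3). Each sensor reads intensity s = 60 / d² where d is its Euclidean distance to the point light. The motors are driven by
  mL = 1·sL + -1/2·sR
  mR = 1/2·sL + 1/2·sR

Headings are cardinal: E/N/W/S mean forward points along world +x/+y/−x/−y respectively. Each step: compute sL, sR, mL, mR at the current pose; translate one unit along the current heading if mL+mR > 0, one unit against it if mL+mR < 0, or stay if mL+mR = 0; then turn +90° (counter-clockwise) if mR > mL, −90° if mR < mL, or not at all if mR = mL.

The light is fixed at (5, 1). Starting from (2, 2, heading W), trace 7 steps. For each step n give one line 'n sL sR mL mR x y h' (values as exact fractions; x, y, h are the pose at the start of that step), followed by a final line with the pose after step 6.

0 3/2 15/13 12/13 69/52 2 2 W
1 12 60/53 606/53 348/53 1 2 S
2 30/29 30/29 15/29 30/29 1 1 W
3 60/13 60/73 3990/949 2580/949 0 1 S
4 3/4 15/17 21/68 111/136 0 0 W
5 12/5 60/97 1014/485 732/485 -1 0 S
6 30/53 30/41 435/2173 1410/2173 -1 -1 W
final -2 -1 S

n=0: pose=(2,2,W); sL=3/2, sR=15/13; mL=12/13, mR=69/52; mL+mR=9/4 → advance +1; mR−mL=21/52 → turn +1·90°
n=1: pose=(1,2,S); sL=12, sR=60/53; mL=606/53, mR=348/53; mL+mR=18 → advance +1; mR−mL=-258/53 → turn -1·90°
n=2: pose=(1,1,W); sL=30/29, sR=30/29; mL=15/29, mR=30/29; mL+mR=45/29 → advance +1; mR−mL=15/29 → turn +1·90°
n=3: pose=(0,1,S); sL=60/13, sR=60/73; mL=3990/949, mR=2580/949; mL+mR=90/13 → advance +1; mR−mL=-1410/949 → turn -1·90°
n=4: pose=(0,0,W); sL=3/4, sR=15/17; mL=21/68, mR=111/136; mL+mR=9/8 → advance +1; mR−mL=69/136 → turn +1·90°
n=5: pose=(-1,0,S); sL=12/5, sR=60/97; mL=1014/485, mR=732/485; mL+mR=18/5 → advance +1; mR−mL=-282/485 → turn -1·90°
n=6: pose=(-1,-1,W); sL=30/53, sR=30/41; mL=435/2173, mR=1410/2173; mL+mR=45/53 → advance +1; mR−mL=975/2173 → turn +1·90°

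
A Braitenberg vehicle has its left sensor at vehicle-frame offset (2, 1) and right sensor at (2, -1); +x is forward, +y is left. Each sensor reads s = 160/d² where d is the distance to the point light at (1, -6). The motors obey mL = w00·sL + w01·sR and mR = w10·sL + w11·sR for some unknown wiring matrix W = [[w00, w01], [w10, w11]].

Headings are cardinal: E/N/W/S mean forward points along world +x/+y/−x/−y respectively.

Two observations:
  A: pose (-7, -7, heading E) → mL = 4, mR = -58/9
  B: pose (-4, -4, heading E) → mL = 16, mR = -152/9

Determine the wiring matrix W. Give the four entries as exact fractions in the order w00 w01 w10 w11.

obs A: pose=(-7,-7,E) → sL=40/9, sR=4, mL=4, mR=-58/9
obs B: pose=(-4,-4,E) → sL=80/9, sR=16, mL=16, mR=-152/9
sensor matrix S = [[40/9, 4], [80/9, 16]]; det S = 320/9
solve [mL_A; mL_B] = S·[w00; w01] and [mR_A; mR_B] = S·[w10; w11]:
  w00 = 0, w01 = 1, w10 = -1, w11 = -1/2

0 1 -1 -1/2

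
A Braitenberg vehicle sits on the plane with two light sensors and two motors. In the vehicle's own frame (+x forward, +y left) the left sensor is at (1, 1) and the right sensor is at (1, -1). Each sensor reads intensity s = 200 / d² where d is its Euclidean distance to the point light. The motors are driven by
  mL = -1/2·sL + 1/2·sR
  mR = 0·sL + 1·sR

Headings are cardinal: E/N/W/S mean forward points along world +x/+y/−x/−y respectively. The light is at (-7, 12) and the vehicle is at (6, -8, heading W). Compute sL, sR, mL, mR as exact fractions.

40/117 40/101 320/11817 40/101

left sensor world pos  = (5, -9); dL² = 585
right sensor world pos = (5, -7); dR² = 505
sL = 200/585 = 40/117
sR = 200/505 = 40/101
mL = -1/2·sL + 1/2·sR = 320/11817
mR = 0·sL + 1·sR = 40/101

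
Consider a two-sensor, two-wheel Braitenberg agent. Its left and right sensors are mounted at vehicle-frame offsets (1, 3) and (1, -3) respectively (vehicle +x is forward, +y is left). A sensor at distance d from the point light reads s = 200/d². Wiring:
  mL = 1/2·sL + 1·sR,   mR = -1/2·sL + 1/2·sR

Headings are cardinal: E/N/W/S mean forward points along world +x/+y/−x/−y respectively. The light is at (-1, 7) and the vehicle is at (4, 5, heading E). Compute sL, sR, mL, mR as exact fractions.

left sensor world pos  = (5, 8); dL² = 37
right sensor world pos = (5, 2); dR² = 61
sL = 200/37 = 200/37
sR = 200/61 = 200/61
mL = 1/2·sL + 1·sR = 13500/2257
mR = -1/2·sL + 1/2·sR = -2400/2257

200/37 200/61 13500/2257 -2400/2257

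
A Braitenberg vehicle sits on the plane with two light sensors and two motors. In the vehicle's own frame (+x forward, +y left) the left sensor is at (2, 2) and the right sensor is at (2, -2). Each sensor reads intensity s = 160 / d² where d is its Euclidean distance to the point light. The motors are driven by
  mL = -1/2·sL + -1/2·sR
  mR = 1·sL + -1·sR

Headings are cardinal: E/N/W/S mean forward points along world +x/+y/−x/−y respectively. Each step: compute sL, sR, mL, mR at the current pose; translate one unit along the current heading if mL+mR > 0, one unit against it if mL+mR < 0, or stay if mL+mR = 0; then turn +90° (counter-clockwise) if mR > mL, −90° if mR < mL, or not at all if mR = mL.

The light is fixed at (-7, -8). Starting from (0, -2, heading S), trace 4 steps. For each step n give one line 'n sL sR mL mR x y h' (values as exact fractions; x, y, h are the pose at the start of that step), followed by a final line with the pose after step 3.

n=0: pose=(0,-2,S); sL=160/97, sR=160/41; mL=-11040/3977, mR=-8960/3977; mL+mR=-20000/3977 → advance -1; mR−mL=2080/3977 → turn +1·90°
n=1: pose=(0,-1,E); sL=80/81, sR=80/53; mL=-5360/4293, mR=-2240/4293; mL+mR=-7600/4293 → advance -1; mR−mL=1040/1431 → turn +1·90°
n=2: pose=(-1,-1,N); sL=160/97, sR=32/29; mL=-3872/2813, mR=1536/2813; mL+mR=-2336/2813 → advance -1; mR−mL=5408/2813 → turn +1·90°
n=3: pose=(-1,-2,W); sL=5, sR=2; mL=-7/2, mR=3; mL+mR=-1/2 → advance -1; mR−mL=13/2 → turn +1·90°

0 160/97 160/41 -11040/3977 -8960/3977 0 -2 S
1 80/81 80/53 -5360/4293 -2240/4293 0 -1 E
2 160/97 32/29 -3872/2813 1536/2813 -1 -1 N
3 5 2 -7/2 3 -1 -2 W
final 0 -2 S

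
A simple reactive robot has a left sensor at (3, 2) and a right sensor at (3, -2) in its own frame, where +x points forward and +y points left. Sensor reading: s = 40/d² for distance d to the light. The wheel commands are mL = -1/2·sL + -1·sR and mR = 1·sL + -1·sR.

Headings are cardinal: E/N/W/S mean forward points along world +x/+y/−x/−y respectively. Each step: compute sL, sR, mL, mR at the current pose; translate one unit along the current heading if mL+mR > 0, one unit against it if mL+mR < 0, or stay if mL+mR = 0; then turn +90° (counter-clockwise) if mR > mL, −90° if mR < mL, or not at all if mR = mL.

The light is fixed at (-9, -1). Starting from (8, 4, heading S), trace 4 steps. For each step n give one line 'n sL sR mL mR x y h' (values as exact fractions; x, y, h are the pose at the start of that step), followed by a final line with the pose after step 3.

0 8/73 40/229 -3836/16717 -1088/16717 8 4 S
1 5/58 5/52 -105/754 -15/1508 8 5 E
2 40/277 8/81 -3836/22437 1024/22437 7 5 N
3 20/89 20/109 -2870/9701 400/9701 7 4 W
final 8 4 S

n=0: pose=(8,4,S); sL=8/73, sR=40/229; mL=-3836/16717, mR=-1088/16717; mL+mR=-4924/16717 → advance -1; mR−mL=12/73 → turn +1·90°
n=1: pose=(8,5,E); sL=5/58, sR=5/52; mL=-105/754, mR=-15/1508; mL+mR=-225/1508 → advance -1; mR−mL=15/116 → turn +1·90°
n=2: pose=(7,5,N); sL=40/277, sR=8/81; mL=-3836/22437, mR=1024/22437; mL+mR=-2812/22437 → advance -1; mR−mL=60/277 → turn +1·90°
n=3: pose=(7,4,W); sL=20/89, sR=20/109; mL=-2870/9701, mR=400/9701; mL+mR=-2470/9701 → advance -1; mR−mL=30/89 → turn +1·90°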